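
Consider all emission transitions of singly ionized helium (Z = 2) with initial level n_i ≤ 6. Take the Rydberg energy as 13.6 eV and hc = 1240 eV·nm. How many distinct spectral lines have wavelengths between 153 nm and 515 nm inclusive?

Enumerate all n_i → n_f pairs with 1 ≤ n_f < n_i ≤ 6 and compute λ = 1240 / [13.6·4·(1/n_f² − 1/n_i²)].
Lines falling in [153, 515] nm: 3→2 (164.1 nm), 6→3 (273.5 nm), 5→3 (320.5 nm), 4→3 (468.9 nm).

4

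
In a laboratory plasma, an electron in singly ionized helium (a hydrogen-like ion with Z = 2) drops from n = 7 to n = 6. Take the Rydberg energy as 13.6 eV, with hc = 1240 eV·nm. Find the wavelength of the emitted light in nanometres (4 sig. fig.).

For Z = 2 the level energies scale as Z², so the effective Rydberg energy is 13.6 × 4 = 54.40 eV.
ΔE = 54.40 × (1/6² − 1/7²) = 54.40 × 0.007370 = 0.4009 eV.
λ = hc/ΔE = 1240 / 0.4009 = 3093 nm.

3093 nm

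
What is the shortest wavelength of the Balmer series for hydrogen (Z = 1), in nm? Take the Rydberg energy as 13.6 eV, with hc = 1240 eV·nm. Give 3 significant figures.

365 nm

The Balmer series has lower level n_f = 2; the series limit corresponds to n_i → ∞.
ΔE_max = 13.6 × 1 / 2² = 3.400 eV.
λ_min = 1240 / 3.400 = 365 nm.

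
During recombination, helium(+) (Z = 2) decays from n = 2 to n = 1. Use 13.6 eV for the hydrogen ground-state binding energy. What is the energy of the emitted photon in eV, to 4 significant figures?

40.80 eV

The Bohr energies scale as Z², so for Z = 2: E_n = −54.40/n² eV.
E_2 = −54.40/4 = −13.60 eV and E_1 = −54.40/1 = −54.40 eV.
The photon energy is |E_2 − E_1| = 40.80 eV.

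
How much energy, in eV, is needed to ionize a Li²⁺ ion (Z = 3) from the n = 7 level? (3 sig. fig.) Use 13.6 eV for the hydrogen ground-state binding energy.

E_n = −13.6 Z²/n² = −122.4/n² eV for Z = 3.
E_7 = −122.4/49 = −2.50 eV, so ionization (to E = 0) requires 2.50 eV.

2.50 eV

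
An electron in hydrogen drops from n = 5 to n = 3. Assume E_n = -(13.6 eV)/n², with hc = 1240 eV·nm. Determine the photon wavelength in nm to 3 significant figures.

ΔE = 13.60 × (1/3² − 1/5²) = 13.60 × 0.07111 = 0.9671 eV.
λ = hc/ΔE = 1240 / 0.9671 = 1280 nm.
This line belongs to the Paschen series.

1280 nm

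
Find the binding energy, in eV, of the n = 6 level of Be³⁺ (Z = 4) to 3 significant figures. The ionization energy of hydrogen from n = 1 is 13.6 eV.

E_n = −13.6 Z²/n² = −217.6/n² eV for Z = 4.
E_6 = −217.6/36 = −6.04 eV, so ionization (to E = 0) requires 6.04 eV.

6.04 eV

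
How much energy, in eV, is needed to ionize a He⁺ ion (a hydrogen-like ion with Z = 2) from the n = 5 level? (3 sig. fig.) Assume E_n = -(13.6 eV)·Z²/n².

E_n = −13.6 Z²/n² = −54.40/n² eV for Z = 2.
E_5 = −54.40/25 = −2.18 eV, so ionization (to E = 0) requires 2.18 eV.

2.18 eV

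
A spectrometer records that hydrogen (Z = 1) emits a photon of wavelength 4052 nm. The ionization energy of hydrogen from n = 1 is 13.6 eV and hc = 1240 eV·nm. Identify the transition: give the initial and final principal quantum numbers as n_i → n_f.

n_i = 5, n_f = 4

The photon energy is ΔE = hc/λ = 1240 / 4052 = 0.3060 eV.
With Z = 1, ΔE = 13.60 × (1/n_f² − 1/n_i²), so 1/n_f² − 1/n_i² = 0.02250.
Trying n_f = 4 gives 1/n_i² = 0.04000, i.e. n_i ≈ 5; this pair matches.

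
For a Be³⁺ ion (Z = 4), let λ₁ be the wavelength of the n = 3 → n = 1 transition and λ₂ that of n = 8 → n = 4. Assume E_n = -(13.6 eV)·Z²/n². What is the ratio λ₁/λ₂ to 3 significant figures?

λ ∝ 1/ΔE ∝ 1/(1/n_f² − 1/n_i²), and the Z² and hc factors cancel in the ratio.
λ₁/λ₂ = (1/4² − 1/8²)/(1/1² − 1/3²) = 0.04688/0.8889 = 0.0527.

0.0527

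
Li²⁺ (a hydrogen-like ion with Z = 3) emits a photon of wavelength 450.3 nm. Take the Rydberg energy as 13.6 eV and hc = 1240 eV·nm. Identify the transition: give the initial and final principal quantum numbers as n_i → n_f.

The photon energy is ΔE = hc/λ = 1240 / 450.3 = 2.754 eV.
With Z = 3, ΔE = 122.4 × (1/n_f² − 1/n_i²), so 1/n_f² − 1/n_i² = 0.02250.
Trying n_f = 4 gives 1/n_i² = 0.04000, i.e. n_i ≈ 5; this pair matches.

n_i = 5, n_f = 4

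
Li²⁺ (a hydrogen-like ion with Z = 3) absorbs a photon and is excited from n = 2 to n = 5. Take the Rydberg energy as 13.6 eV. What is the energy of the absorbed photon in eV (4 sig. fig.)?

The Bohr energies scale as Z², so for Z = 3: E_n = −122.4/n² eV.
E_5 = −122.4/25 = −4.896 eV and E_2 = −122.4/4 = −30.60 eV.
The photon energy is |E_5 − E_2| = 25.70 eV.

25.70 eV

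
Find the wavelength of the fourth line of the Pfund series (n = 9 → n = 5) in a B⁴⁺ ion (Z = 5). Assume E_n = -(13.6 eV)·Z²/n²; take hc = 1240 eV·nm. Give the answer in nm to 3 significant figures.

The Pfund series terminates on n_f = 5; the fourth line has n_i = 5+4 = 9.
ΔE = 340.0 × (1/5² − 1/9²) = 9.402 eV.
λ = 1240 / 9.402 = 132 nm.

132 nm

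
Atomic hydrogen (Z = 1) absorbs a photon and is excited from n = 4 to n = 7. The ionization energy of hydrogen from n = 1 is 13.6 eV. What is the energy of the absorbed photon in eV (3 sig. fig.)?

E_7 = −13.60/49 = −0.2776 eV and E_4 = −13.60/16 = −0.8500 eV.
The photon energy is |E_7 − E_4| = 0.572 eV.

0.572 eV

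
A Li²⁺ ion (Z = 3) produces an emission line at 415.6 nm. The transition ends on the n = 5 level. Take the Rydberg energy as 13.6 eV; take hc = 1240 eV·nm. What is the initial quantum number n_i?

n_i = 8

The photon energy is ΔE = hc/λ = 1240 / 415.6 = 2.984 eV.
With Z = 3, ΔE = 122.4 × (1/n_f² − 1/n_i²), so 1/n_f² − 1/n_i² = 0.02438.
With n_f = 5: 1/n_i² = 1/25 − 0.02438 = 0.01562, so n_i ≈ 8.00.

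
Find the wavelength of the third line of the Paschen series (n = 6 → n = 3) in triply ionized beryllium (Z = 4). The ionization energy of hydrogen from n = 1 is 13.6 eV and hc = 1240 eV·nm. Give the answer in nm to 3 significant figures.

68.4 nm

The Paschen series terminates on n_f = 3; the third line has n_i = 3+3 = 6.
ΔE = 217.6 × (1/3² − 1/6²) = 18.13 eV.
λ = 1240 / 18.13 = 68.4 nm.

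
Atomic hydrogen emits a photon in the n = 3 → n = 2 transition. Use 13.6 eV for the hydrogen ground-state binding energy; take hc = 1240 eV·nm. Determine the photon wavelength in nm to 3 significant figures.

656 nm

ΔE = 13.60 × (1/2² − 1/3²) = 13.60 × 0.1389 = 1.889 eV.
λ = hc/ΔE = 1240 / 1.889 = 656 nm.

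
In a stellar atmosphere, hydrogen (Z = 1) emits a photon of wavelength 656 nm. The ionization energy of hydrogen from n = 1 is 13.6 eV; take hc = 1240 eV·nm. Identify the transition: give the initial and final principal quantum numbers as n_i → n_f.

n_i = 3, n_f = 2

The photon energy is ΔE = hc/λ = 1240 / 656 = 1.890 eV.
With Z = 1, ΔE = 13.60 × (1/n_f² − 1/n_i²), so 1/n_f² − 1/n_i² = 0.1390.
Trying n_f = 2 gives 1/n_i² = 0.1110, i.e. n_i ≈ 3; this pair matches.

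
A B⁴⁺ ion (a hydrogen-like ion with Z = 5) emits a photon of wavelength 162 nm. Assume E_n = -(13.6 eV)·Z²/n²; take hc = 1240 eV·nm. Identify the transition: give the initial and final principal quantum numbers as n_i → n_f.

n_i = 5, n_f = 4

The photon energy is ΔE = hc/λ = 1240 / 162 = 7.654 eV.
With Z = 5, ΔE = 340.0 × (1/n_f² − 1/n_i²), so 1/n_f² − 1/n_i² = 0.02251.
Trying n_f = 4 gives 1/n_i² = 0.03999, i.e. n_i ≈ 5; this pair matches.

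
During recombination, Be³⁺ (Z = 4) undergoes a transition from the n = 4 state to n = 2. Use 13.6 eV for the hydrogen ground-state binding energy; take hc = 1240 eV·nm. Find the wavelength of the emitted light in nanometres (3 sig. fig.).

30.4 nm

For Z = 4 the level energies scale as Z², so the effective Rydberg energy is 13.6 × 16 = 217.6 eV.
ΔE = 217.6 × (1/2² − 1/4²) = 217.6 × 0.1875 = 40.80 eV.
λ = hc/ΔE = 1240 / 40.80 = 30.4 nm.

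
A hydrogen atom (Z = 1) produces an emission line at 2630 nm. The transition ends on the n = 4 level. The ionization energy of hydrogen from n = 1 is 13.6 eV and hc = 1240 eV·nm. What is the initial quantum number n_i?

n_i = 6

The photon energy is ΔE = hc/λ = 1240 / 2630 = 0.4715 eV.
With Z = 1, ΔE = 13.60 × (1/n_f² − 1/n_i²), so 1/n_f² − 1/n_i² = 0.03467.
With n_f = 4: 1/n_i² = 1/16 − 0.03467 = 0.02783, so n_i ≈ 5.99.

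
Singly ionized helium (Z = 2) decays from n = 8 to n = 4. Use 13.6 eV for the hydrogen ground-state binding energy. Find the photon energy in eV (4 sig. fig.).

The Bohr energies scale as Z², so for Z = 2: E_n = −54.40/n² eV.
E_8 = −54.40/64 = −0.8500 eV and E_4 = −54.40/16 = −3.400 eV.
The photon energy is |E_8 − E_4| = 2.550 eV.

2.550 eV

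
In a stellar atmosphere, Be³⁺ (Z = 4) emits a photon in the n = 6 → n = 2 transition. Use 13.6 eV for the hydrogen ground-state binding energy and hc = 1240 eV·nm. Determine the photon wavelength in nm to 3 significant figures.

For Z = 4 the level energies scale as Z², so the effective Rydberg energy is 13.6 × 16 = 217.6 eV.
ΔE = 217.6 × (1/2² − 1/6²) = 217.6 × 0.2222 = 48.36 eV.
λ = hc/ΔE = 1240 / 48.36 = 25.6 nm.

25.6 nm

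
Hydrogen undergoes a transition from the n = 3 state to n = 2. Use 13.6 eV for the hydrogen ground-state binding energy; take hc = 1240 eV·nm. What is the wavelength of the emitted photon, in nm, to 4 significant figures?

656.5 nm

ΔE = 13.60 × (1/2² − 1/3²) = 13.60 × 0.1389 = 1.889 eV.
λ = hc/ΔE = 1240 / 1.889 = 656.5 nm.
This line belongs to the Balmer series.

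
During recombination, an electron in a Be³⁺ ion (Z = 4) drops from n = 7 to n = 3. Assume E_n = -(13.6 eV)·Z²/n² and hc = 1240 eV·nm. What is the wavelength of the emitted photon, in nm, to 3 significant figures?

For Z = 4 the level energies scale as Z², so the effective Rydberg energy is 13.6 × 16 = 217.6 eV.
ΔE = 217.6 × (1/3² − 1/7²) = 217.6 × 0.09070 = 19.74 eV.
λ = hc/ΔE = 1240 / 19.74 = 62.8 nm.

62.8 nm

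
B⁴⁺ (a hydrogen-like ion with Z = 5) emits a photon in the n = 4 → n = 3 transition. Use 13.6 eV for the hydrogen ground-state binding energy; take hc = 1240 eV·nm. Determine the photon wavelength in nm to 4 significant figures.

For Z = 5 the level energies scale as Z², so the effective Rydberg energy is 13.6 × 25 = 340.0 eV.
ΔE = 340.0 × (1/3² − 1/4²) = 340.0 × 0.04861 = 16.53 eV.
λ = hc/ΔE = 1240 / 16.53 = 75.03 nm.

75.03 nm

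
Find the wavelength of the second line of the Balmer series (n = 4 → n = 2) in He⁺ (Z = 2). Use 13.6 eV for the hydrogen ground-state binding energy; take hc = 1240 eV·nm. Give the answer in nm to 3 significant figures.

122 nm

The Balmer series terminates on n_f = 2; the second line has n_i = 2+2 = 4.
ΔE = 54.40 × (1/2² − 1/4²) = 10.20 eV.
λ = 1240 / 10.20 = 122 nm.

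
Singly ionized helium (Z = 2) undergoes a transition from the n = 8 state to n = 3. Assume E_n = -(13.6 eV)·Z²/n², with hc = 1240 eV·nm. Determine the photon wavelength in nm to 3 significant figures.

239 nm

For Z = 2 the level energies scale as Z², so the effective Rydberg energy is 13.6 × 4 = 54.40 eV.
ΔE = 54.40 × (1/3² − 1/8²) = 54.40 × 0.09549 = 5.194 eV.
λ = hc/ΔE = 1240 / 5.194 = 239 nm.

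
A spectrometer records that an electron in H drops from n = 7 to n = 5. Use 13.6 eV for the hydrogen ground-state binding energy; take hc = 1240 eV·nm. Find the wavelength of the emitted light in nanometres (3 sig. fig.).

ΔE = 13.60 × (1/5² − 1/7²) = 13.60 × 0.01959 = 0.2664 eV.
λ = hc/ΔE = 1240 / 0.2664 = 4650 nm.
This line belongs to the Pfund series.

4650 nm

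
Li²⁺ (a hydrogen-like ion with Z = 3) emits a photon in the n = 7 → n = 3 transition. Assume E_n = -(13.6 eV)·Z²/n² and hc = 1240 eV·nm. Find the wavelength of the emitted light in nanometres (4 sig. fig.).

For Z = 3 the level energies scale as Z², so the effective Rydberg energy is 13.6 × 9 = 122.4 eV.
ΔE = 122.4 × (1/3² − 1/7²) = 122.4 × 0.09070 = 11.10 eV.
λ = hc/ΔE = 1240 / 11.10 = 111.7 nm.

111.7 nm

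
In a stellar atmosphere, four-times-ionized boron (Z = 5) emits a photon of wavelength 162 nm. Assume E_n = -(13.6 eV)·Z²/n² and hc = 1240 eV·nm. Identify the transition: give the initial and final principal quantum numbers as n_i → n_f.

n_i = 5, n_f = 4

The photon energy is ΔE = hc/λ = 1240 / 162 = 7.654 eV.
With Z = 5, ΔE = 340.0 × (1/n_f² − 1/n_i²), so 1/n_f² − 1/n_i² = 0.02251.
Trying n_f = 4 gives 1/n_i² = 0.03999, i.e. n_i ≈ 5; this pair matches.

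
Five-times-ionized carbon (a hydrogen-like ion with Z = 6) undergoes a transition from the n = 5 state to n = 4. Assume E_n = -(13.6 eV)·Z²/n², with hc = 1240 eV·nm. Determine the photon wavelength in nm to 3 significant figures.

For Z = 6 the level energies scale as Z², so the effective Rydberg energy is 13.6 × 36 = 489.6 eV.
ΔE = 489.6 × (1/4² − 1/5²) = 489.6 × 0.02250 = 11.02 eV.
λ = hc/ΔE = 1240 / 11.02 = 113 nm.

113 nm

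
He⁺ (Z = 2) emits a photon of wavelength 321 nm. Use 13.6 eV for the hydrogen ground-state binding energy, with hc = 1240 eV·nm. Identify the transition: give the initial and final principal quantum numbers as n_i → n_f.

The photon energy is ΔE = hc/λ = 1240 / 321 = 3.863 eV.
With Z = 2, ΔE = 54.40 × (1/n_f² − 1/n_i²), so 1/n_f² − 1/n_i² = 0.07101.
Trying n_f = 3 gives 1/n_i² = 0.04010, i.e. n_i ≈ 5; this pair matches.

n_i = 5, n_f = 3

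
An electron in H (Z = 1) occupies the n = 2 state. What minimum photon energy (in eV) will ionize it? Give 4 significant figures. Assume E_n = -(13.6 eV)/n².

E_2 = −13.60/4 = −3.400 eV, so ionization (to E = 0) requires 3.400 eV.

3.400 eV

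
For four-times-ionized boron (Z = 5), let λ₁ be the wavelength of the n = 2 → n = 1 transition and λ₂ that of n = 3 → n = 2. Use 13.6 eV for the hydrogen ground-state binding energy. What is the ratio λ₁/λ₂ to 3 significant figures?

λ ∝ 1/ΔE ∝ 1/(1/n_f² − 1/n_i²), and the Z² and hc factors cancel in the ratio.
λ₁/λ₂ = (1/2² − 1/3²)/(1/1² − 1/2²) = 0.1389/0.7500 = 0.185.

0.185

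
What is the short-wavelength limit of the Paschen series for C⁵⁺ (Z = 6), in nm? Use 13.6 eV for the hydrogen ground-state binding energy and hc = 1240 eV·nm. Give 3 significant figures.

22.8 nm

The Paschen series has lower level n_f = 3; the series limit corresponds to n_i → ∞.
ΔE_max = 13.6 × 36 / 3² = 54.40 eV.
λ_min = 1240 / 54.40 = 22.8 nm.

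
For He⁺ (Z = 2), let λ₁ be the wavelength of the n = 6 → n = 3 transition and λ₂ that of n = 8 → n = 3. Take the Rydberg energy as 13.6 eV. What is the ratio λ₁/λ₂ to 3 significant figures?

1.15

λ ∝ 1/ΔE ∝ 1/(1/n_f² − 1/n_i²), and the Z² and hc factors cancel in the ratio.
λ₁/λ₂ = (1/3² − 1/8²)/(1/3² − 1/6²) = 0.09549/0.08333 = 1.15.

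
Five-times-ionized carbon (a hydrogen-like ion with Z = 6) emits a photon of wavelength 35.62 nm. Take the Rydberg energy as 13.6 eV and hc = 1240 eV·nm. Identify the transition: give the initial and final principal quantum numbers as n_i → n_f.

n_i = 5, n_f = 3

The photon energy is ΔE = hc/λ = 1240 / 35.62 = 34.81 eV.
With Z = 6, ΔE = 489.6 × (1/n_f² − 1/n_i²), so 1/n_f² − 1/n_i² = 0.07110.
Trying n_f = 3 gives 1/n_i² = 0.04001, i.e. n_i ≈ 5; this pair matches.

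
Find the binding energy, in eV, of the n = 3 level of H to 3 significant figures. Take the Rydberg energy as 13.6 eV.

1.51 eV

E_3 = −13.60/9 = −1.51 eV, so ionization (to E = 0) requires 1.51 eV.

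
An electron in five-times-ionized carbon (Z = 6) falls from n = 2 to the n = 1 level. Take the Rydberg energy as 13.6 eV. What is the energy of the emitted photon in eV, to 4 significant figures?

367.2 eV

The Bohr energies scale as Z², so for Z = 6: E_n = −489.6/n² eV.
E_2 = −489.6/4 = −122.4 eV and E_1 = −489.6/1 = −489.6 eV.
The photon energy is |E_2 − E_1| = 367.2 eV.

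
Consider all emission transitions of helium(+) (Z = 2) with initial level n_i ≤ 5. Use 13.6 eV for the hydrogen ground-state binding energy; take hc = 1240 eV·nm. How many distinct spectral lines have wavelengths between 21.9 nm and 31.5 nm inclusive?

4

Enumerate all n_i → n_f pairs with 1 ≤ n_f < n_i ≤ 5 and compute λ = 1240 / [13.6·4·(1/n_f² − 1/n_i²)].
Lines falling in [21.9, 31.5] nm: 5→1 (23.74 nm), 4→1 (24.31 nm), 3→1 (25.64 nm), 2→1 (30.39 nm).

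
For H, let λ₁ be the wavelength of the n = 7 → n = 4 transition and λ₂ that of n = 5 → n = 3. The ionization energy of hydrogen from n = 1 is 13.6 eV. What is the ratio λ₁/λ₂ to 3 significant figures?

λ ∝ 1/ΔE ∝ 1/(1/n_f² − 1/n_i²), and the Z² and hc factors cancel in the ratio.
λ₁/λ₂ = (1/3² − 1/5²)/(1/4² − 1/7²) = 0.07111/0.04209 = 1.69.

1.69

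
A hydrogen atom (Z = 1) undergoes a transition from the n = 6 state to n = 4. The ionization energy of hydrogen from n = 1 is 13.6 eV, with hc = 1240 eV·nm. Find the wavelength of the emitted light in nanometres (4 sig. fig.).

2626 nm

ΔE = 13.60 × (1/4² − 1/6²) = 13.60 × 0.03472 = 0.4722 eV.
λ = hc/ΔE = 1240 / 0.4722 = 2626 nm.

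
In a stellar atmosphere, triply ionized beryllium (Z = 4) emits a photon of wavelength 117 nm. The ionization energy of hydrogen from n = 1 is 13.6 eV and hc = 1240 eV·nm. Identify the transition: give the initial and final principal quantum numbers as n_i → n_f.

The photon energy is ΔE = hc/λ = 1240 / 117 = 10.60 eV.
With Z = 4, ΔE = 217.6 × (1/n_f² − 1/n_i²), so 1/n_f² − 1/n_i² = 0.04871.
Trying n_f = 3 gives 1/n_i² = 0.06241, i.e. n_i ≈ 4; this pair matches.

n_i = 4, n_f = 3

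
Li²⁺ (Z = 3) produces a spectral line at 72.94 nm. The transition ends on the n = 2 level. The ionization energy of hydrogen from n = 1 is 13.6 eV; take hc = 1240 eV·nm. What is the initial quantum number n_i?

n_i = 3

The photon energy is ΔE = hc/λ = 1240 / 72.94 = 17.00 eV.
With Z = 3, ΔE = 122.4 × (1/n_f² − 1/n_i²), so 1/n_f² − 1/n_i² = 0.1389.
With n_f = 2: 1/n_i² = 1/4 − 0.1389 = 0.1111, so n_i ≈ 3.00.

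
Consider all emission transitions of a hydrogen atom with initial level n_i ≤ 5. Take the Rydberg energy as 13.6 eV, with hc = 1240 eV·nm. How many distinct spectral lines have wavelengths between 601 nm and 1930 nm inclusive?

3

Enumerate all n_i → n_f pairs with 1 ≤ n_f < n_i ≤ 5 and compute λ = 1240 / [13.6·1·(1/n_f² − 1/n_i²)].
Lines falling in [601, 1930] nm: 3→2 (656.5 nm), 5→3 (1282 nm), 4→3 (1876 nm).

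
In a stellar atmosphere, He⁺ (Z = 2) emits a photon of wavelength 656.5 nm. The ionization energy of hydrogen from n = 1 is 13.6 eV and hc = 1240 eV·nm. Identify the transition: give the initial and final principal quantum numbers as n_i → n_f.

The photon energy is ΔE = hc/λ = 1240 / 656.5 = 1.889 eV.
With Z = 2, ΔE = 54.40 × (1/n_f² − 1/n_i²), so 1/n_f² − 1/n_i² = 0.03472.
Trying n_f = 4 gives 1/n_i² = 0.02778, i.e. n_i ≈ 6; this pair matches.

n_i = 6, n_f = 4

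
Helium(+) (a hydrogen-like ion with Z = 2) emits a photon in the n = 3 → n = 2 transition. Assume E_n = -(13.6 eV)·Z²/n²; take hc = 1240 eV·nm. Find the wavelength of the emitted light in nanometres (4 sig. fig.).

164.1 nm

For Z = 2 the level energies scale as Z², so the effective Rydberg energy is 13.6 × 4 = 54.40 eV.
ΔE = 54.40 × (1/2² − 1/3²) = 54.40 × 0.1389 = 7.556 eV.
λ = hc/ΔE = 1240 / 7.556 = 164.1 nm.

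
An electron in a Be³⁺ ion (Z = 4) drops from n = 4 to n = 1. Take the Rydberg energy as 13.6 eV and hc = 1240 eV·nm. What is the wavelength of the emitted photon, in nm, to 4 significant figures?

6.078 nm

For Z = 4 the level energies scale as Z², so the effective Rydberg energy is 13.6 × 16 = 217.6 eV.
ΔE = 217.6 × (1/1² − 1/4²) = 217.6 × 0.9375 = 204.0 eV.
λ = hc/ΔE = 1240 / 204.0 = 6.078 nm.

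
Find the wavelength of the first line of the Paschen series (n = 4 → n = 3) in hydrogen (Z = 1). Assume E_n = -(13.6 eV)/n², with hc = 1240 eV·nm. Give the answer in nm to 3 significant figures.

The Paschen series terminates on n_f = 3; the first line has n_i = 3+1 = 4.
ΔE = 13.60 × (1/3² − 1/4²) = 0.6611 eV.
λ = 1240 / 0.6611 = 1880 nm.

1880 nm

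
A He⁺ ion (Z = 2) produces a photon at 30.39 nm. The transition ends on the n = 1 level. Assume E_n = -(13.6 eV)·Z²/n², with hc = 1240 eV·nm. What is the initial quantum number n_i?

The photon energy is ΔE = hc/λ = 1240 / 30.39 = 40.80 eV.
With Z = 2, ΔE = 54.40 × (1/n_f² − 1/n_i²), so 1/n_f² − 1/n_i² = 0.7501.
With n_f = 1: 1/n_i² = 1/1 − 0.7501 = 0.2499, so n_i ≈ 2.00.

n_i = 2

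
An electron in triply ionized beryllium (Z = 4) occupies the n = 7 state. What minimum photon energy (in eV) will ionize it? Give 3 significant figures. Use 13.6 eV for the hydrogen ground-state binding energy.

E_n = −13.6 Z²/n² = −217.6/n² eV for Z = 4.
E_7 = −217.6/49 = −4.44 eV, so ionization (to E = 0) requires 4.44 eV.

4.44 eV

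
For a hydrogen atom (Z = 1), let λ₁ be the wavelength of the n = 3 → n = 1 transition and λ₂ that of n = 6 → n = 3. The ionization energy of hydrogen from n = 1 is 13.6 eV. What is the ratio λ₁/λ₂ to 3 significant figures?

λ ∝ 1/ΔE ∝ 1/(1/n_f² − 1/n_i²), and the Z² and hc factors cancel in the ratio.
λ₁/λ₂ = (1/3² − 1/6²)/(1/1² − 1/3²) = 0.08333/0.8889 = 0.0938.

0.0938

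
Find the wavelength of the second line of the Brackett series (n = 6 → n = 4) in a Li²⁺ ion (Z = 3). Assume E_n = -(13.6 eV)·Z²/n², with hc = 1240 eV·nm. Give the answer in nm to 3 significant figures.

292 nm

The Brackett series terminates on n_f = 4; the second line has n_i = 4+2 = 6.
ΔE = 122.4 × (1/4² − 1/6²) = 4.250 eV.
λ = 1240 / 4.250 = 292 nm.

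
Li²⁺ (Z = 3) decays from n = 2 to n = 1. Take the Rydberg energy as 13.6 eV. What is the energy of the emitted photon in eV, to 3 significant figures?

The Bohr energies scale as Z², so for Z = 3: E_n = −122.4/n² eV.
E_2 = −122.4/4 = −30.60 eV and E_1 = −122.4/1 = −122.4 eV.
The photon energy is |E_2 − E_1| = 91.8 eV.

91.8 eV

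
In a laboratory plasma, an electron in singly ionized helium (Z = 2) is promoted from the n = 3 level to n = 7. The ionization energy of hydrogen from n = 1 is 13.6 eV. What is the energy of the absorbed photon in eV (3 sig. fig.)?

4.93 eV

The Bohr energies scale as Z², so for Z = 2: E_n = −54.40/n² eV.
E_7 = −54.40/49 = −1.110 eV and E_3 = −54.40/9 = −6.044 eV.
The photon energy is |E_7 − E_3| = 4.93 eV.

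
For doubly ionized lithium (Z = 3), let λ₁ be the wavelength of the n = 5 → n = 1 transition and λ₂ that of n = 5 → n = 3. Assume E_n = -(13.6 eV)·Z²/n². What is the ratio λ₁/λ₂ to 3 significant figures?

0.0741

λ ∝ 1/ΔE ∝ 1/(1/n_f² − 1/n_i²), and the Z² and hc factors cancel in the ratio.
λ₁/λ₂ = (1/3² − 1/5²)/(1/1² − 1/5²) = 0.07111/0.9600 = 0.0741.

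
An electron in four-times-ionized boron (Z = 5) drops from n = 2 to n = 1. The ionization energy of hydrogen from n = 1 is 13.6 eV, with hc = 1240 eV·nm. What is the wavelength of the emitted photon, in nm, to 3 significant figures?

For Z = 5 the level energies scale as Z², so the effective Rydberg energy is 13.6 × 25 = 340.0 eV.
ΔE = 340.0 × (1/1² − 1/2²) = 340.0 × 0.7500 = 255.0 eV.
λ = hc/ΔE = 1240 / 255.0 = 4.86 nm.

4.86 nm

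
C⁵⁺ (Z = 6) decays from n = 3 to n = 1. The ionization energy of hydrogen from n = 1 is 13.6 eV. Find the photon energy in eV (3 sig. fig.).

435 eV

The Bohr energies scale as Z², so for Z = 6: E_n = −489.6/n² eV.
E_3 = −489.6/9 = −54.40 eV and E_1 = −489.6/1 = −489.6 eV.
The photon energy is |E_3 − E_1| = 435 eV.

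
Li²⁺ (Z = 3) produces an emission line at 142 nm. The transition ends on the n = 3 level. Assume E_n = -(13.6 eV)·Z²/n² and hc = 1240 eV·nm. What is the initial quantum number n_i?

n_i = 5

The photon energy is ΔE = hc/λ = 1240 / 142 = 8.732 eV.
With Z = 3, ΔE = 122.4 × (1/n_f² − 1/n_i²), so 1/n_f² − 1/n_i² = 0.07134.
With n_f = 3: 1/n_i² = 1/9 − 0.07134 = 0.03977, so n_i ≈ 5.01.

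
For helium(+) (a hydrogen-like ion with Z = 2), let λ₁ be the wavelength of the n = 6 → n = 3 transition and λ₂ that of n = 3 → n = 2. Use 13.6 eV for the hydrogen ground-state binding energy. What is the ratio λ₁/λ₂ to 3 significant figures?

λ ∝ 1/ΔE ∝ 1/(1/n_f² − 1/n_i²), and the Z² and hc factors cancel in the ratio.
λ₁/λ₂ = (1/2² − 1/3²)/(1/3² − 1/6²) = 0.1389/0.08333 = 1.67.

1.67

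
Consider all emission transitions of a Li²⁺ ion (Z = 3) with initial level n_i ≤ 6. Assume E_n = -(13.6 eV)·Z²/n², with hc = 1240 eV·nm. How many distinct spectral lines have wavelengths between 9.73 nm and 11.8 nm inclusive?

4

Enumerate all n_i → n_f pairs with 1 ≤ n_f < n_i ≤ 6 and compute λ = 1240 / [13.6·9·(1/n_f² − 1/n_i²)].
Lines falling in [9.73, 11.8] nm: 6→1 (10.42 nm), 5→1 (10.55 nm), 4→1 (10.81 nm), 3→1 (11.40 nm).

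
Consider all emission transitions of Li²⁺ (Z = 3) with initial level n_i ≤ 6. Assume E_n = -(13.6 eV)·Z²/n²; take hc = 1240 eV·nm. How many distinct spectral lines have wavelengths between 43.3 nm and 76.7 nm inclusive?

4

Enumerate all n_i → n_f pairs with 1 ≤ n_f < n_i ≤ 6 and compute λ = 1240 / [13.6·9·(1/n_f² − 1/n_i²)].
Lines falling in [43.3, 76.7] nm: 6→2 (45.59 nm), 5→2 (48.24 nm), 4→2 (54.03 nm), 3→2 (72.94 nm).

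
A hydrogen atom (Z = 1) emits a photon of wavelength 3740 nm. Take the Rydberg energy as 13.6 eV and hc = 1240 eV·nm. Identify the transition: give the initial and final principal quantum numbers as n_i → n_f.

n_i = 8, n_f = 5

The photon energy is ΔE = hc/λ = 1240 / 3740 = 0.3316 eV.
With Z = 1, ΔE = 13.60 × (1/n_f² − 1/n_i²), so 1/n_f² − 1/n_i² = 0.02438.
Trying n_f = 5 gives 1/n_i² = 0.01562, i.e. n_i ≈ 8; this pair matches.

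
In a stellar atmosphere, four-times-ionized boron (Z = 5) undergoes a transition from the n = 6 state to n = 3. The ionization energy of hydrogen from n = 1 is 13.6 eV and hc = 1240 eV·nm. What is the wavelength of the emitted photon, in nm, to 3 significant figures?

43.8 nm

For Z = 5 the level energies scale as Z², so the effective Rydberg energy is 13.6 × 25 = 340.0 eV.
ΔE = 340.0 × (1/3² − 1/6²) = 340.0 × 0.08333 = 28.33 eV.
λ = hc/ΔE = 1240 / 28.33 = 43.8 nm.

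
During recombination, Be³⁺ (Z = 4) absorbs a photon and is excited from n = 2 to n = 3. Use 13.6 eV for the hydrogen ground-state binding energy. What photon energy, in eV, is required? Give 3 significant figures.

30.2 eV

The Bohr energies scale as Z², so for Z = 4: E_n = −217.6/n² eV.
E_3 = −217.6/9 = −24.18 eV and E_2 = −217.6/4 = −54.40 eV.
The photon energy is |E_3 − E_2| = 30.2 eV.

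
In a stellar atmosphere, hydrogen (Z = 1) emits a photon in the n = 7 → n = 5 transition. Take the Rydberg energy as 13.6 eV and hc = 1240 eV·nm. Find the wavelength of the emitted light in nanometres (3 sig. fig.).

4650 nm

ΔE = 13.60 × (1/5² − 1/7²) = 13.60 × 0.01959 = 0.2664 eV.
λ = hc/ΔE = 1240 / 0.2664 = 4650 nm.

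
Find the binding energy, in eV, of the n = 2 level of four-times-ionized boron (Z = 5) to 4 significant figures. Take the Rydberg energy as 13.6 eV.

E_n = −13.6 Z²/n² = −340.0/n² eV for Z = 5.
E_2 = −340.0/4 = −85.00 eV, so ionization (to E = 0) requires 85.00 eV.

85.00 eV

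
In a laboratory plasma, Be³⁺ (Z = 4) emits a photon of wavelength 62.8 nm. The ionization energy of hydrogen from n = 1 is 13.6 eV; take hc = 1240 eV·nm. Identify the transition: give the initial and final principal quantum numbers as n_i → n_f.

The photon energy is ΔE = hc/λ = 1240 / 62.8 = 19.75 eV.
With Z = 4, ΔE = 217.6 × (1/n_f² − 1/n_i²), so 1/n_f² − 1/n_i² = 0.09074.
Trying n_f = 3 gives 1/n_i² = 0.02037, i.e. n_i ≈ 7; this pair matches.

n_i = 7, n_f = 3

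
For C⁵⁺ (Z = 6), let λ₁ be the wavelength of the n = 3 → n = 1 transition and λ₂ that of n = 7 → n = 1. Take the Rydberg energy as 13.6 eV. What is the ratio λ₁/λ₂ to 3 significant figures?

λ ∝ 1/ΔE ∝ 1/(1/n_f² − 1/n_i²), and the Z² and hc factors cancel in the ratio.
λ₁/λ₂ = (1/1² − 1/7²)/(1/1² − 1/3²) = 0.9796/0.8889 = 1.10.

1.10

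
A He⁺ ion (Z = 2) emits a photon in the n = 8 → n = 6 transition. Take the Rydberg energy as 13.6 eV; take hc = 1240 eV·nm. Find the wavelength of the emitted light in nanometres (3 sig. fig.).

For Z = 2 the level energies scale as Z², so the effective Rydberg energy is 13.6 × 4 = 54.40 eV.
ΔE = 54.40 × (1/6² − 1/8²) = 54.40 × 0.01215 = 0.6611 eV.
λ = hc/ΔE = 1240 / 0.6611 = 1880 nm.

1880 nm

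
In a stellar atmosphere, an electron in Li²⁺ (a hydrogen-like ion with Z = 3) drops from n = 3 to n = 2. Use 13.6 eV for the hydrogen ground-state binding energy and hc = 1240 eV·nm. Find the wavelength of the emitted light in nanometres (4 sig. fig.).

72.94 nm

For Z = 3 the level energies scale as Z², so the effective Rydberg energy is 13.6 × 9 = 122.4 eV.
ΔE = 122.4 × (1/2² − 1/3²) = 122.4 × 0.1389 = 17.00 eV.
λ = hc/ΔE = 1240 / 17.00 = 72.94 nm.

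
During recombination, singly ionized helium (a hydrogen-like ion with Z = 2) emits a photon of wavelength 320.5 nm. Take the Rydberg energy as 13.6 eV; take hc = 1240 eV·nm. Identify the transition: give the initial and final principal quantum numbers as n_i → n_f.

The photon energy is ΔE = hc/λ = 1240 / 320.5 = 3.869 eV.
With Z = 2, ΔE = 54.40 × (1/n_f² − 1/n_i²), so 1/n_f² − 1/n_i² = 0.07112.
Trying n_f = 3 gives 1/n_i² = 0.03999, i.e. n_i ≈ 5; this pair matches.

n_i = 5, n_f = 3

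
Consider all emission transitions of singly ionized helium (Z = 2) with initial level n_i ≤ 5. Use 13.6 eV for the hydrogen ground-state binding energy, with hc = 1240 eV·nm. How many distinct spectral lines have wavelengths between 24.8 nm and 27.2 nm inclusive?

1

Enumerate all n_i → n_f pairs with 1 ≤ n_f < n_i ≤ 5 and compute λ = 1240 / [13.6·4·(1/n_f² − 1/n_i²)].
Lines falling in [24.8, 27.2] nm: 3→1 (25.64 nm).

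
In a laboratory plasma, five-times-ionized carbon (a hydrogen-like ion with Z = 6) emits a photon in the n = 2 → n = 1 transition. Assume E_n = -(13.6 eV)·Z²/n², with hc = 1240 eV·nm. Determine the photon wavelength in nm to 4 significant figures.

For Z = 6 the level energies scale as Z², so the effective Rydberg energy is 13.6 × 36 = 489.6 eV.
ΔE = 489.6 × (1/1² − 1/2²) = 489.6 × 0.7500 = 367.2 eV.
λ = hc/ΔE = 1240 / 367.2 = 3.377 nm.

3.377 nm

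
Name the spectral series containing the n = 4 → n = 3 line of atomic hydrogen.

Paschen

The series is set by the lower level: n_f = 3 is the Paschen series.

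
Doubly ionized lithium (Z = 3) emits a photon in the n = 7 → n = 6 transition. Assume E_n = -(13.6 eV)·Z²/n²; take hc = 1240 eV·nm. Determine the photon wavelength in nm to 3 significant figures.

For Z = 3 the level energies scale as Z², so the effective Rydberg energy is 13.6 × 9 = 122.4 eV.
ΔE = 122.4 × (1/6² − 1/7²) = 122.4 × 0.007370 = 0.9020 eV.
λ = hc/ΔE = 1240 / 0.9020 = 1370 nm.

1370 nm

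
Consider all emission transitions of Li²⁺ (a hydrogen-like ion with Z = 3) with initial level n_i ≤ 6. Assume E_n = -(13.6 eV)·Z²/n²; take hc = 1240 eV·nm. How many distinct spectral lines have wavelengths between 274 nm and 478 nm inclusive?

Enumerate all n_i → n_f pairs with 1 ≤ n_f < n_i ≤ 6 and compute λ = 1240 / [13.6·9·(1/n_f² − 1/n_i²)].
Lines falling in [274, 478] nm: 6→4 (291.8 nm), 5→4 (450.3 nm).

2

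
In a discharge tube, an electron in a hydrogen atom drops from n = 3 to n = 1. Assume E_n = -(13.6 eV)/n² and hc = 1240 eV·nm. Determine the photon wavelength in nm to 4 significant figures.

ΔE = 13.60 × (1/1² − 1/3²) = 13.60 × 0.8889 = 12.09 eV.
λ = hc/ΔE = 1240 / 12.09 = 102.6 nm.
This line belongs to the Lyman series.

102.6 nm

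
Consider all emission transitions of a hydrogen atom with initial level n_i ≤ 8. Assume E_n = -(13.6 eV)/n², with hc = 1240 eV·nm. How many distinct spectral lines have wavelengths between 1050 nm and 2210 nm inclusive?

Enumerate all n_i → n_f pairs with 1 ≤ n_f < n_i ≤ 8 and compute λ = 1240 / [13.6·1·(1/n_f² − 1/n_i²)].
Lines falling in [1050, 2210] nm: 6→3 (1094 nm), 5→3 (1282 nm), 4→3 (1876 nm), 8→4 (1945 nm), 7→4 (2166 nm).

5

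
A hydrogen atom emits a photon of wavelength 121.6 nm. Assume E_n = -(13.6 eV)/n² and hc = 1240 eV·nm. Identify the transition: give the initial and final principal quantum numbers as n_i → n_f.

The photon energy is ΔE = hc/λ = 1240 / 121.6 = 10.20 eV.
With Z = 1, ΔE = 13.60 × (1/n_f² − 1/n_i²), so 1/n_f² − 1/n_i² = 0.7498.
Trying n_f = 1 gives 1/n_i² = 0.2502, i.e. n_i ≈ 2; this pair matches.

n_i = 2, n_f = 1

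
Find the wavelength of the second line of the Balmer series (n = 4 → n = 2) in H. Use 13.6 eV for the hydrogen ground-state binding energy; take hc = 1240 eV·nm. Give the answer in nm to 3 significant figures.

486 nm

The Balmer series terminates on n_f = 2; the second line has n_i = 2+2 = 4.
ΔE = 13.60 × (1/2² − 1/4²) = 2.550 eV.
λ = 1240 / 2.550 = 486 nm.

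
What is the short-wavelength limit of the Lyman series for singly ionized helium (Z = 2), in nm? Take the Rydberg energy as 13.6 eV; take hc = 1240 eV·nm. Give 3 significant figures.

The Lyman series has lower level n_f = 1; the series limit corresponds to n_i → ∞.
ΔE_max = 13.6 × 4 / 1² = 54.40 eV.
λ_min = 1240 / 54.40 = 22.8 nm.

22.8 nm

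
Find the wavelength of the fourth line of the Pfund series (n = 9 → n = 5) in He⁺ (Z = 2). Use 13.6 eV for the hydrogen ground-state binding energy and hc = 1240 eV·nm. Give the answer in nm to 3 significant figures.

824 nm

The Pfund series terminates on n_f = 5; the fourth line has n_i = 5+4 = 9.
ΔE = 54.40 × (1/5² − 1/9²) = 1.504 eV.
λ = 1240 / 1.504 = 824 nm.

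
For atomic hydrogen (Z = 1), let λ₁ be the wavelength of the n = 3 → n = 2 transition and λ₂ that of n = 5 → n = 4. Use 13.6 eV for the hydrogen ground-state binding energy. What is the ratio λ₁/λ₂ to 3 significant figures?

0.162

λ ∝ 1/ΔE ∝ 1/(1/n_f² − 1/n_i²), and the Z² and hc factors cancel in the ratio.
λ₁/λ₂ = (1/4² − 1/5²)/(1/2² − 1/3²) = 0.02250/0.1389 = 0.162.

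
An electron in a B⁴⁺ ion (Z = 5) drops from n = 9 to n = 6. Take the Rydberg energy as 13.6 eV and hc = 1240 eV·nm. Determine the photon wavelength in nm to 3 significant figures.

For Z = 5 the level energies scale as Z², so the effective Rydberg energy is 13.6 × 25 = 340.0 eV.
ΔE = 340.0 × (1/6² − 1/9²) = 340.0 × 0.01543 = 5.247 eV.
λ = hc/ΔE = 1240 / 5.247 = 236 nm.

236 nm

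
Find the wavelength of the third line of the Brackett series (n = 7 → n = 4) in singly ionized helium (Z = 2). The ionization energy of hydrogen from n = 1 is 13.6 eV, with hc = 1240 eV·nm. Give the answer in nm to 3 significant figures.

The Brackett series terminates on n_f = 4; the third line has n_i = 4+3 = 7.
ΔE = 54.40 × (1/4² − 1/7²) = 2.290 eV.
λ = 1240 / 2.290 = 542 nm.

542 nm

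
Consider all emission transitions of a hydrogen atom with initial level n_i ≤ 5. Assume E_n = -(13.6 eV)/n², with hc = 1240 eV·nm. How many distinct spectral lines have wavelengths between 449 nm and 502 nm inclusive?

Enumerate all n_i → n_f pairs with 1 ≤ n_f < n_i ≤ 5 and compute λ = 1240 / [13.6·1·(1/n_f² − 1/n_i²)].
Lines falling in [449, 502] nm: 4→2 (486.3 nm).

1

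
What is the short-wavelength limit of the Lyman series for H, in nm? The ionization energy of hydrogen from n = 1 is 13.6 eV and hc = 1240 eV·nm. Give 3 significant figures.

The Lyman series has lower level n_f = 1; the series limit corresponds to n_i → ∞.
ΔE_max = 13.6 × 1 / 1² = 13.60 eV.
λ_min = 1240 / 13.60 = 91.2 nm.

91.2 nm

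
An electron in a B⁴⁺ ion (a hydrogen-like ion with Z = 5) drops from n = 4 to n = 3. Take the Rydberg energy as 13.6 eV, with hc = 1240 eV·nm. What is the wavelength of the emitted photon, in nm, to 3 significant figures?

For Z = 5 the level energies scale as Z², so the effective Rydberg energy is 13.6 × 25 = 340.0 eV.
ΔE = 340.0 × (1/3² − 1/4²) = 340.0 × 0.04861 = 16.53 eV.
λ = hc/ΔE = 1240 / 16.53 = 75.0 nm.

75.0 nm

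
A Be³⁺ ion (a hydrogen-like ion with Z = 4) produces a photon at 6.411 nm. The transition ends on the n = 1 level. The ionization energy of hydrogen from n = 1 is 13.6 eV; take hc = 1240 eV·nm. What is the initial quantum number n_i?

n_i = 3

The photon energy is ΔE = hc/λ = 1240 / 6.411 = 193.4 eV.
With Z = 4, ΔE = 217.6 × (1/n_f² − 1/n_i²), so 1/n_f² − 1/n_i² = 0.8889.
With n_f = 1: 1/n_i² = 1/1 − 0.8889 = 0.1111, so n_i ≈ 3.00.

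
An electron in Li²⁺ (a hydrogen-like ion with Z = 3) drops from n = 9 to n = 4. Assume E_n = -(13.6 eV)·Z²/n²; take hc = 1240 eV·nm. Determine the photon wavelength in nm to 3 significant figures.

202 nm

For Z = 3 the level energies scale as Z², so the effective Rydberg energy is 13.6 × 9 = 122.4 eV.
ΔE = 122.4 × (1/4² − 1/9²) = 122.4 × 0.05015 = 6.139 eV.
λ = hc/ΔE = 1240 / 6.139 = 202 nm.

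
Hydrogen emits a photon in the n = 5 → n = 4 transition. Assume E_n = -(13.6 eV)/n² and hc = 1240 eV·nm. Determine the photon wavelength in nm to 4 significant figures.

4052 nm

ΔE = 13.60 × (1/4² − 1/5²) = 13.60 × 0.02250 = 0.3060 eV.
λ = hc/ΔE = 1240 / 0.3060 = 4052 nm.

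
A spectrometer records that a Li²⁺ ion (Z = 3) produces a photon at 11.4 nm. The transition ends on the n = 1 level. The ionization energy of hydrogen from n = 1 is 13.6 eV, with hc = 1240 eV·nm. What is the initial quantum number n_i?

The photon energy is ΔE = hc/λ = 1240 / 11.4 = 108.8 eV.
With Z = 3, ΔE = 122.4 × (1/n_f² − 1/n_i²), so 1/n_f² − 1/n_i² = 0.8887.
With n_f = 1: 1/n_i² = 1/1 − 0.8887 = 0.1113, so n_i ≈ 3.00.

n_i = 3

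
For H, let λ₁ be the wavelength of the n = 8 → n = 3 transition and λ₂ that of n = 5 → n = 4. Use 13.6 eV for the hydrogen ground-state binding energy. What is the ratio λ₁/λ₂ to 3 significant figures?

0.236

λ ∝ 1/ΔE ∝ 1/(1/n_f² − 1/n_i²), and the Z² and hc factors cancel in the ratio.
λ₁/λ₂ = (1/4² − 1/5²)/(1/3² − 1/8²) = 0.02250/0.09549 = 0.236.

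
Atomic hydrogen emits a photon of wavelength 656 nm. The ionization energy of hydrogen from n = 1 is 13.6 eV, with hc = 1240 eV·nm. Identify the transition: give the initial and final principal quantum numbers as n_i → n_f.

The photon energy is ΔE = hc/λ = 1240 / 656 = 1.890 eV.
With Z = 1, ΔE = 13.60 × (1/n_f² − 1/n_i²), so 1/n_f² − 1/n_i² = 0.1390.
Trying n_f = 2 gives 1/n_i² = 0.1110, i.e. n_i ≈ 3; this pair matches.

n_i = 3, n_f = 2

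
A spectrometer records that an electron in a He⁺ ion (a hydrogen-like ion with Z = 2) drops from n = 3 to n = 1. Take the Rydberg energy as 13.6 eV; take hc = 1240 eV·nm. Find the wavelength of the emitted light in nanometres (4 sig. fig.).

For Z = 2 the level energies scale as Z², so the effective Rydberg energy is 13.6 × 4 = 54.40 eV.
ΔE = 54.40 × (1/1² − 1/3²) = 54.40 × 0.8889 = 48.36 eV.
λ = hc/ΔE = 1240 / 48.36 = 25.64 nm.

25.64 nm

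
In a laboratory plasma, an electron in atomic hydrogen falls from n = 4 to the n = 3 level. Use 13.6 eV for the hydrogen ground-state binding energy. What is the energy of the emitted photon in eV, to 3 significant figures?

E_4 = −13.60/16 = −0.8500 eV and E_3 = −13.60/9 = −1.511 eV.
The photon energy is |E_4 − E_3| = 0.661 eV.

0.661 eV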